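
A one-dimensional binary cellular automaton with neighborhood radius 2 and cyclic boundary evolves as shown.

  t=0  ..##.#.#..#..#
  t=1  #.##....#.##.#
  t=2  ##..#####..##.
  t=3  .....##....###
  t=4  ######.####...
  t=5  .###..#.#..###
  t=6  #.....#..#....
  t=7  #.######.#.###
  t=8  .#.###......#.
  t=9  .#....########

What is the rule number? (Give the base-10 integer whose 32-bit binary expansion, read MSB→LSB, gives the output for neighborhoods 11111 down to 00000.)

  nb #####: next=#  (t=2,i=6, bit31=1)
  nb ####.: next=.  (t=2,i=7, bit30=0)
  nb ###.#: next=.  (t=4,i=5, bit29=0)
  nb ###..: next=.  (t=2,i=8, bit28=0)
  nb ##.##: next=#  (t=1,i=1, bit27=1)
  nb ##.#.: next=.  (t=0,i=4, bit26=0)
  nb ##..#: next=.  (t=2,i=2, bit25=0)
  nb ##...: next=#  (t=1,i=4, bit24=1)
  nb #.###: next=.  (t=4,i=7, bit23=0)
  nb #.##.: next=.  (t=1,i=2, bit22=0)
  nb #.#.#: next=.  (t=0,i=5, bit21=0)
  nb #.#..: next=.  (t=0,i=7, bit20=0)
  nb #..##: next=.  (t=0,i=1, bit19=0)
  nb #..#.: next=.  (t=0,i=9, bit18=0)
  nb #...#: next=#  (t=4,i=12, bit17=1)
  nb #....: next=#  (t=1,i=5, bit16=1)
  nb .####: next=#  (t=2,i=5, bit15=1)
  nb .###.: next=.  (t=3,i=12, bit14=0)
  nb .##.#: next=#  (t=0,i=3, bit13=1)
  nb .##..: next=.  (t=1,i=3, bit12=0)
  nb .#.##: next=.  (t=1,i=9, bit11=0)
  nb .#.#.: next=.  (t=0,i=6, bit10=0)
  nb .#..#: next=#  (t=0,i=0, bit9=1)
  nb .#...: next=.  (t=6,i=1, bit8=0)
  nb ..###: next=.  (t=2,i=4, bit7=0)
  nb ..##.: next=#  (t=0,i=2, bit6=1)
  nb ..#.#: next=#  (t=1,i=8, bit5=1)
  nb ..#..: next=#  (t=0,i=10, bit4=1)
  nb ...##: next=#  (t=3,i=4, bit3=1)
  nb ...#.: next=#  (t=1,i=7, bit2=1)
  nb ....#: next=#  (t=1,i=6, bit1=1)
  nb .....: next=#  (t=3,i=2, bit0=1)
  bits 10001001000000111010001001111111 = 2298716799

2298716799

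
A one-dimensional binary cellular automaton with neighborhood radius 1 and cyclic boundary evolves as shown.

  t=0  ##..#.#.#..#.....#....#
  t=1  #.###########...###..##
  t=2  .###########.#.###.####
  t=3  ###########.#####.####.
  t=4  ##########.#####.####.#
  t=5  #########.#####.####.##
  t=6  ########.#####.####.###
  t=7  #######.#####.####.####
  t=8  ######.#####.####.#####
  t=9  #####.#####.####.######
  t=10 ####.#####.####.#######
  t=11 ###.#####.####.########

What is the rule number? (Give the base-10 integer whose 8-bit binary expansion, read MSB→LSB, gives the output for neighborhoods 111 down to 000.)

  ###|#  b7=1 t=0,i=0
  ##.|.  b6=0 t=0,i=1
  #.#|#  b5=1 t=0,i=5
  #..|#  b4=1 t=0,i=2
  .##|#  b3=1 t=0,i=22
  .#.|#  b2=1 t=0,i=4
  ..#|#  b1=1 t=0,i=3
  ...|.  b0=0 t=0,i=13
  bits 10111110 = 190

190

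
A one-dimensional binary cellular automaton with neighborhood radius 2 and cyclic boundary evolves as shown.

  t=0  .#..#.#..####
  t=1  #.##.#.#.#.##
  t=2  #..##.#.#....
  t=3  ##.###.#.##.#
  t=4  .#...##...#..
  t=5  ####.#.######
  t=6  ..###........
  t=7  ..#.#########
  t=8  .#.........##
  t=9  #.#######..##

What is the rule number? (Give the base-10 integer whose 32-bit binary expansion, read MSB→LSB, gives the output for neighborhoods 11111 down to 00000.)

  nb #####: next=.  (t=5,i=0, bit31=0)
  nb ####.: next=#  (t=0,i=11, bit30=1)
  nb ###.#: next=#  (t=0,i=12, bit29=1)
  nb ###..: next=#  (t=6,i=4, bit28=1)
  nb ##.##: next=.  (t=1,i=1, bit27=0)
  nb ##.#.: next=#  (t=0,i=0, bit26=1)
  nb ##..#: next=.  (t=7,i=0, bit25=0)
  nb ##...: next=#  (t=4,i=7, bit24=1)
  nb #.###: next=.  (t=1,i=11, bit23=0)
  nb #.##.: next=.  (t=1,i=2, bit22=0)
  nb #.#.#: next=.  (t=1,i=5, bit21=0)
  nb #.#..: next=.  (t=0,i=1, bit20=0)
  nb #..##: next=.  (t=0,i=8, bit19=0)
  nb #..#.: next=#  (t=0,i=3, bit18=1)
  nb #...#: next=#  (t=4,i=3, bit17=1)
  nb #....: next=#  (t=2,i=10, bit16=1)
  nb .####: next=.  (t=0,i=10, bit15=0)
  nb .###.: next=.  (t=1,i=12, bit14=0)
  nb .##.#: next=#  (t=1,i=3, bit13=1)
  nb .##..: next=.  (t=4,i=6, bit12=0)
  nb .#.##: next=.  (t=1,i=10, bit11=0)
  nb .#.#.: next=#  (t=0,i=5, bit10=1)
  nb .#..#: next=#  (t=0,i=2, bit9=1)
  nb .#...: next=#  (t=2,i=9, bit8=1)
  nb ..###: next=#  (t=0,i=9, bit7=1)
  nb ..##.: next=#  (t=2,i=3, bit6=1)
  nb ..#.#: next=.  (t=0,i=4, bit5=0)
  nb ..#..: next=#  (t=2,i=0, bit4=1)
  nb ...##: next=.  (t=4,i=4, bit3=0)
  nb ...#.: next=#  (t=2,i=12, bit2=1)
  nb ....#: next=.  (t=2,i=11, bit1=0)
  nb .....: next=#  (t=6,i=7, bit0=1)
  bits 01110101000001110010011111010101 = 1963403221

1963403221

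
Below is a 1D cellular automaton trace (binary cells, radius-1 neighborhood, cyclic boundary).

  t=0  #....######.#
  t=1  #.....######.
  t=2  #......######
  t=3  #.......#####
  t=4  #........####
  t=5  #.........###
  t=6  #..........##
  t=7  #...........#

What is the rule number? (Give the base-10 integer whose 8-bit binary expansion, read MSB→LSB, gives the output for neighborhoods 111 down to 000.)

228

  ### -> #   bit 7 = 1  t=0,i=6
  ##. -> #   bit 6 = 1  t=0,i=0
  #.# -> #   bit 5 = 1  t=0,i=11
  #.. -> .   bit 4 = 0  t=0,i=1
  .## -> .   bit 3 = 0  t=0,i=5
  .#. -> #   bit 2 = 1  t=1,i=0
  ..# -> .   bit 1 = 0  t=0,i=4
  ... -> .   bit 0 = 0  t=0,i=2
  bits 11100100 = 228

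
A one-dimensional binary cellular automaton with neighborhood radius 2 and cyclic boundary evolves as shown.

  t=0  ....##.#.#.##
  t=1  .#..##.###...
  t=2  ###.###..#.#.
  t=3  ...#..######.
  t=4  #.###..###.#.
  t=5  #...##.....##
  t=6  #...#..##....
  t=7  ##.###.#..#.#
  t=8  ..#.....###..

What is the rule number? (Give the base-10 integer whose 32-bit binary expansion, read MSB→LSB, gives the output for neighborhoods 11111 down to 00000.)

2586158965

  [31] ##### => #  t=3,i=8
  [30] ####. => .  t=3,i=10
  [29] ###.# => .  t=2,i=2
  [28] ###.. => #  t=1,i=9
  [27] ##.## => #  t=1,i=6
  [26] ##.#. => .  t=0,i=6
  [25] ##..# => #  t=2,i=7
  [24] ##... => .  t=0,i=0
  [23] #.### => .  t=1,i=7
  [22] #.##. => .  t=0,i=11
  [21] #.#.# => #  t=0,i=7
  [20] #.#.. => .  t=7,i=7
  [19] #..## => .  t=1,i=3
  [18] #..#. => #  t=2,i=8
  [17] #...# => .  t=5,i=2
  [16] #.... => #  t=0,i=1
  [15] .#### => #  t=3,i=7
  [14] .###. => .  t=1,i=8
  [13] .##.# => #  t=0,i=5
  [12] .##.. => .  t=0,i=12
  [11] .#.## => .  t=0,i=10
  [10] .#.#. => #  t=0,i=8
  [9] .#..# => #  t=1,i=2
  [8] .#... => #  t=6,i=1
  [7] ..### => .  t=3,i=6
  [6] ..##. => #  t=0,i=4
  [5] ..#.# => #  t=2,i=9
  [4] ..#.. => #  t=1,i=1
  [3] ...## => .  t=0,i=3
  [2] ...#. => #  t=1,i=0
  [1] ....# => .  t=0,i=2
  [0] ..... => #  t=5,i=8
  bits 10011010001001011010011101110101 = 2586158965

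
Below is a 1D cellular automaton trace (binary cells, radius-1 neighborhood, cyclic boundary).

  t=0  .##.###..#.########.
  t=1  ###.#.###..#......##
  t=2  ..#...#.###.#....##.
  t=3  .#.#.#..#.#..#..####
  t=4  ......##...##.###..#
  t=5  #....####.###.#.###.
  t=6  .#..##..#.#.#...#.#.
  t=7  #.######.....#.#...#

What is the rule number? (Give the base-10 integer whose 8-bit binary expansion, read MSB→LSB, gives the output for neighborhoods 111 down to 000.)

  ###|.  b7=0 t=0,i=5
  ##.|#  b6=1 t=0,i=2
  #.#|.  b5=0 t=0,i=3
  #..|#  b4=1 t=0,i=7
  .##|#  b3=1 t=0,i=1
  .#.|.  b2=0 t=0,i=9
  ..#|#  b1=1 t=0,i=0
  ...|.  b0=0 t=1,i=13
  bits 01011010 = 90

90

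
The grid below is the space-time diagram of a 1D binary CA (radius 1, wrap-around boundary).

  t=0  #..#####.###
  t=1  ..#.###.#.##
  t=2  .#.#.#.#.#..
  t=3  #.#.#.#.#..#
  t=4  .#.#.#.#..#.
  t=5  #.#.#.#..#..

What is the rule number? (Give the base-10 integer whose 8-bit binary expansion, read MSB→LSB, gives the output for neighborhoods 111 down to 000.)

163

  [7] ### => #  t=0,i=4
  [6] ##. => .  t=0,i=0
  [5] #.# => #  t=0,i=8
  [4] #.. => .  t=0,i=1
  [3] .## => .  t=0,i=3
  [2] .#. => .  t=1,i=2
  [1] ..# => #  t=0,i=2
  [0] ... => #  t=2,i=11
  bits 10100011 = 163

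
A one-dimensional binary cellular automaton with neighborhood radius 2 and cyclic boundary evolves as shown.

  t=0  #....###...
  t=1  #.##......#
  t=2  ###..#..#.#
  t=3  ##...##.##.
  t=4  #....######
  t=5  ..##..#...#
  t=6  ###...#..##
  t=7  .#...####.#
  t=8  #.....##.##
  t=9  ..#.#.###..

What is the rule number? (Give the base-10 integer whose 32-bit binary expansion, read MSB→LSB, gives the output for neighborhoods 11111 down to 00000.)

1281994358

  [31] ##### => .  t=4,i=7
  [30] ####. => #  t=2,i=1
  [29] ###.# => .  t=7,i=8
  [28] ###.. => .  t=0,i=7
  [27] ##.## => #  t=1,i=1
  [26] ##.#. => #  t=7,i=9
  [25] ##..# => .  t=2,i=3
  [24] ##... => .  t=0,i=8
  [23] #.### => .  t=2,i=10
  [22] #.##. => #  t=1,i=2
  [21] #.#.# => #  t=7,i=10
  [20] #.#.. => .  t=7,i=1
  [19] #..## => #  t=5,i=1
  [18] #..#. => .  t=2,i=4
  [17] #...# => .  t=0,i=9
  [16] #.... => #  t=0,i=2
  [15] .#### => #  t=2,i=0
  [14] .###. => .  t=0,i=6
  [13] .##.# => #  t=1,i=0
  [12] .##.. => .  t=1,i=3
  [11] .#.## => #  t=2,i=9
  [10] .#.#. => #  t=7,i=0
  [9] .#..# => #  t=2,i=6
  [8] .#... => .  t=0,i=1
  [7] ..### => .  t=0,i=5
  [6] ..##. => #  t=1,i=10
  [5] ..#.# => #  t=2,i=8
  [4] ..#.. => #  t=0,i=0
  [3] ...## => .  t=0,i=4
  [2] ...#. => #  t=0,i=10
  [1] ....# => #  t=0,i=3
  [0] ..... => .  t=1,i=6
  bits 01001100011010011010111001110110 = 1281994358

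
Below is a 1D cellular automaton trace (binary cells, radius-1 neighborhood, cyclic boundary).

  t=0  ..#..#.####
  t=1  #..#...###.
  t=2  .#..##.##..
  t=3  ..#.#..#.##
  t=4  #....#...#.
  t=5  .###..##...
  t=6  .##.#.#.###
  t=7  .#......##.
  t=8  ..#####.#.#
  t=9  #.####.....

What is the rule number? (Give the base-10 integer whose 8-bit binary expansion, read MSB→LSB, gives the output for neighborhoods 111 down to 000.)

153

  [7] ### => #  t=0,i=8
  [6] ##. => .  t=0,i=10
  [5] #.# => .  t=0,i=6
  [4] #.. => #  t=0,i=0
  [3] .## => #  t=0,i=7
  [2] .#. => .  t=0,i=2
  [1] ..# => .  t=0,i=1
  [0] ... => #  t=1,i=5
  bits 10011001 = 153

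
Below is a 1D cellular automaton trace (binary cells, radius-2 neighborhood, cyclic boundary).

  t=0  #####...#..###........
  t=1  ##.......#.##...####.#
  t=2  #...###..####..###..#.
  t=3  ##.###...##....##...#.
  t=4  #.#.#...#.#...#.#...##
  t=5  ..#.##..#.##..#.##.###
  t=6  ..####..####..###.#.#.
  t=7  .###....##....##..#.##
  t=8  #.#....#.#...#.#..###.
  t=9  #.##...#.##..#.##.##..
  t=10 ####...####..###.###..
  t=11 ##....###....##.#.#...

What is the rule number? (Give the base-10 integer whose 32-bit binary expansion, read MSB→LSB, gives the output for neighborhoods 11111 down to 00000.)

  #####|.  b31=0 t=0,i=2
  ####.|.  b30=0 t=0,i=3
  ###.#|.  b29=0 t=1,i=19
  ###..|.  b28=0 t=0,i=4
  ##.##|#  b27=1 t=1,i=20
  ##.#.|.  b26=0 t=4,i=1
  ##..#|.  b25=0 t=2,i=7
  ##...|.  b24=0 t=0,i=5
  #.###|.  b23=0 t=1,i=21
  #.##.|#  b22=1 t=1,i=11
  #.#.#|#  b21=1 t=4,i=2
  #.#..|#  b20=1 t=2,i=0
  #..##|.  b19=0 t=0,i=10
  #..#.|.  b18=0 t=2,i=19
  #...#|.  b17=0 t=0,i=6
  #....|.  b16=0 t=0,i=15
  .####|#  b15=1 t=0,i=1
  .###.|#  b14=1 t=0,i=12
  .##.#|.  b13=0 t=3,i=1
  .##..|#  b12=1 t=1,i=12
  .#.##|#  b11=1 t=1,i=10
  .#.#.|.  b10=0 t=2,i=21
  .#..#|#  b9=1 t=0,i=9
  .#...|#  b8=1 t=2,i=1
  ..###|#  b7=1 t=0,i=0
  ..##.|.  b6=0 t=3,i=9
  ..#.#|#  b5=1 t=1,i=9
  ..#..|.  b4=0 t=0,i=8
  ...##|#  b3=1 t=0,i=21
  ...#.|.  b2=0 t=0,i=7
  ....#|.  b1=0 t=0,i=20
  .....|#  b0=1 t=0,i=16
  bits 00001000011100001101101110101001 = 141613993

141613993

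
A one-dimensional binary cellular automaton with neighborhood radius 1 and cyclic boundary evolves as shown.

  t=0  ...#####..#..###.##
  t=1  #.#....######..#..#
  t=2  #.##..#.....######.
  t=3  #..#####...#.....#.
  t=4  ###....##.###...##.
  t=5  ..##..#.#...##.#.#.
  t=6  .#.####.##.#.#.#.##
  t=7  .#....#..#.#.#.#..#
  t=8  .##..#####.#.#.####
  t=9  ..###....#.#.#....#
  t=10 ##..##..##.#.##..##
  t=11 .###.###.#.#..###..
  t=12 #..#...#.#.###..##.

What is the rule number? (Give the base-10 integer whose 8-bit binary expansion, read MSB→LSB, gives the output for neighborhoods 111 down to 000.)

  nb ###: next=.  (t=0,i=4, bit7=0)
  nb ##.: next=#  (t=0,i=7, bit6=1)
  nb #.#: next=.  (t=0,i=16, bit5=0)
  nb #..: next=#  (t=0,i=0, bit4=1)
  nb .##: next=.  (t=0,i=3, bit3=0)
  nb .#.: next=#  (t=0,i=10, bit2=1)
  nb ..#: next=#  (t=0,i=2, bit1=1)
  nb ...: next=.  (t=0,i=1, bit0=0)
  bits 01010110 = 86

86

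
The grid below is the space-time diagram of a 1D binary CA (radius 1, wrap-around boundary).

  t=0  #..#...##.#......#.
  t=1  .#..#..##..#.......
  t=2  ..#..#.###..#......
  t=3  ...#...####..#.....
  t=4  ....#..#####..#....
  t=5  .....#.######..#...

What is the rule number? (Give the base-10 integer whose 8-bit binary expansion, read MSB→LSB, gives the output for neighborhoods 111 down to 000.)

  ###|#  b7=1 t=2,i=8
  ##.|#  b6=1 t=0,i=8
  #.#|.  b5=0 t=0,i=9
  #..|#  b4=1 t=0,i=1
  .##|#  b3=1 t=0,i=7
  .#.|.  b2=0 t=0,i=0
  ..#|.  b1=0 t=0,i=2
  ...|.  b0=0 t=0,i=5
  bits 11011000 = 216

216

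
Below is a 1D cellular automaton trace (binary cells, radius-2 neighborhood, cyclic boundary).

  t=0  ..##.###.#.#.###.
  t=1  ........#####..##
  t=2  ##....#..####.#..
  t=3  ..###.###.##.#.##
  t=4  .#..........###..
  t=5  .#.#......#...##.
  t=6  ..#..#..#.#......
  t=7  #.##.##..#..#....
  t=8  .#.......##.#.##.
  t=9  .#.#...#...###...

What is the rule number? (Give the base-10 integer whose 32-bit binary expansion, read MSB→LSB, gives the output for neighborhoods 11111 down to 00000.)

  nb #####: next=#  (t=1,i=10, bit31=1)
  nb ####.: next=#  (t=1,i=11, bit30=1)
  nb ###.#: next=.  (t=0,i=7, bit29=0)
  nb ###..: next=#  (t=0,i=15, bit28=1)
  nb ##.##: next=.  (t=0,i=4, bit27=0)
  nb ##.#.: next=#  (t=0,i=8, bit26=1)
  nb ##..#: next=.  (t=1,i=13, bit25=0)
  nb ##...: next=#  (t=0,i=16, bit24=1)
  nb #.###: next=.  (t=0,i=5, bit23=0)
  nb #.##.: next=.  (t=3,i=10, bit22=0)
  nb #.#.#: next=#  (t=0,i=9, bit21=1)
  nb #.#..: next=.  (t=2,i=14, bit20=0)
  nb #..##: next=#  (t=1,i=14, bit19=1)
  nb #..#.: next=.  (t=5,i=0, bit18=0)
  nb #...#: next=.  (t=0,i=0, bit17=0)
  nb #....: next=#  (t=1,i=1, bit16=1)
  nb .####: next=#  (t=1,i=9, bit15=1)
  nb .###.: next=.  (t=0,i=6, bit14=0)
  nb .##.#: next=.  (t=0,i=3, bit13=0)
  nb .##..: next=.  (t=1,i=16, bit12=0)
  nb .#.##: next=#  (t=0,i=12, bit11=1)
  nb .#.#.: next=#  (t=0,i=10, bit10=1)
  nb .#..#: next=#  (t=2,i=7, bit9=1)
  nb .#...: next=.  (t=4,i=2, bit8=0)
  nb ..###: next=.  (t=1,i=8, bit7=0)
  nb ..##.: next=.  (t=0,i=2, bit6=0)
  nb ..#.#: next=.  (t=5,i=1, bit5=0)
  nb ..#..: next=#  (t=2,i=6, bit4=1)
  nb ...##: next=.  (t=0,i=1, bit3=0)
  nb ...#.: next=.  (t=2,i=5, bit2=0)
  nb ....#: next=#  (t=1,i=6, bit1=1)
  nb .....: next=.  (t=1,i=2, bit0=0)
  bits 11010101001010011000111000010010 = 3576270354

3576270354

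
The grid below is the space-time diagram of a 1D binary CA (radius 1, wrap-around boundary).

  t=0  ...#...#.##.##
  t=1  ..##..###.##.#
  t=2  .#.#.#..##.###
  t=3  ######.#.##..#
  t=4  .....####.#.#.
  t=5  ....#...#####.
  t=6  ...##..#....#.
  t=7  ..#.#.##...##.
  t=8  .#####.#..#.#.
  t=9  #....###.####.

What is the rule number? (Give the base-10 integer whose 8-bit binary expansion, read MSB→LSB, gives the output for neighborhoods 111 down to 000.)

102

  ###|.  b7=0 t=1,i=7
  ##.|#  b6=1 t=0,i=10
  #.#|#  b5=1 t=0,i=8
  #..|.  b4=0 t=0,i=0
  .##|.  b3=0 t=0,i=9
  .#.|#  b2=1 t=0,i=3
  ..#|#  b1=1 t=0,i=2
  ...|.  b0=0 t=0,i=1
  bits 01100110 = 102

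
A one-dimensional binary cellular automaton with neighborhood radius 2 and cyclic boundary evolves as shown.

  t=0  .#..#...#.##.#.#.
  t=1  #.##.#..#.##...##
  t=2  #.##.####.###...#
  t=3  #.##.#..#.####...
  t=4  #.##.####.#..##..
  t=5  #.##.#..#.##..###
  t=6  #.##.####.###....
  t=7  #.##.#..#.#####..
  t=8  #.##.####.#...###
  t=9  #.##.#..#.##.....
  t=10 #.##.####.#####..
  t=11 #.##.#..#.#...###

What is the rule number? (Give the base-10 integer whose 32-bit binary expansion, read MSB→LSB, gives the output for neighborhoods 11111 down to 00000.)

869626657

  #####|.  b31=0 t=7,i=12
  ####.|.  b30=0 t=2,i=7
  ###.#|#  b29=1 t=1,i=0
  ###..|#  b28=1 t=2,i=12
  ##.##|.  b27=0 t=1,i=1
  ##.#.|.  b26=0 t=0,i=12
  ##..#|#  b25=1 t=4,i=15
  ##...|#  b24=1 t=1,i=12
  #.###|#  b23=1 t=2,i=5
  #.##.|#  b22=1 t=0,i=10
  #.#.#|.  b21=0 t=0,i=13
  #.#..|#  b20=1 t=0,i=15
  #..##|.  b19=0 t=4,i=12
  #..#.|#  b18=1 t=0,i=0
  #...#|.  b17=0 t=0,i=6
  #....|#  b16=1 t=6,i=14
  .####|.  b15=0 t=2,i=6
  .###.|#  b14=1 t=1,i=16
  .##.#|#  b13=1 t=0,i=11
  .##..|#  b12=1 t=1,i=11
  .#.##|.  b11=0 t=0,i=9
  .#.#.|.  b10=0 t=0,i=14
  .#..#|#  b9=1 t=0,i=2
  .#...|#  b8=1 t=0,i=5
  ..###|.  b7=0 t=1,i=15
  ..##.|.  b6=0 t=2,i=16
  ..#.#|#  b5=1 t=0,i=8
  ..#..|.  b4=0 t=0,i=1
  ...##|.  b3=0 t=1,i=14
  ...#.|.  b2=0 t=0,i=7
  ....#|.  b1=0 t=6,i=15
  .....|#  b0=1 t=9,i=14
  bits 00110011110101010111001100100001 = 869626657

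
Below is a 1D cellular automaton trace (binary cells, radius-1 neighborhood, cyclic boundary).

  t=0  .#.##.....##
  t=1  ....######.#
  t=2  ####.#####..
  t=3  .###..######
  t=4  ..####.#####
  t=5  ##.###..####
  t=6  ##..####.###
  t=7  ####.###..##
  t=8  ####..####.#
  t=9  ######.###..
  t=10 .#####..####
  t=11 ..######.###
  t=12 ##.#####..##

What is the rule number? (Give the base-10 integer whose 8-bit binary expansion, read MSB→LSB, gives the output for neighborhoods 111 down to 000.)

211

  ### -> #   bit 7 = 1  t=1,i=5
  ##. -> #   bit 6 = 1  t=0,i=4
  #.# -> .   bit 5 = 0  t=0,i=0
  #.. -> #   bit 4 = 1  t=0,i=5
  .## -> .   bit 3 = 0  t=0,i=3
  .#. -> .   bit 2 = 0  t=0,i=1
  ..# -> #   bit 1 = 1  t=0,i=9
  ... -> #   bit 0 = 1  t=0,i=6
  bits 11010011 = 211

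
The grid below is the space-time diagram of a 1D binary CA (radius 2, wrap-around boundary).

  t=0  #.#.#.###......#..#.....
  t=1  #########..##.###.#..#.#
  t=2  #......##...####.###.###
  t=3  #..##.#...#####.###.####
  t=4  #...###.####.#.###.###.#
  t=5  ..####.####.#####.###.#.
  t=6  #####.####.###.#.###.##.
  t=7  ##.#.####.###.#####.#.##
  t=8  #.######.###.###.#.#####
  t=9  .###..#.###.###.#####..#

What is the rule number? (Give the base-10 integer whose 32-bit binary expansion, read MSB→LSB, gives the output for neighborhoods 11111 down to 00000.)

1555230397

  ##### -> .   bit 31 = 0  t=1,i=1
  ####. -> #   bit 30 = 1  t=1,i=7
  ###.# -> .   bit 29 = 0  t=1,i=16
  ###.. -> #   bit 28 = 1  t=0,i=8
  ##.## -> #   bit 27 = 1  t=1,i=13
  ##.#. -> #   bit 26 = 1  t=1,i=17
  ##..# -> .   bit 25 = 0  t=1,i=9
  ##... -> .   bit 24 = 0  t=0,i=9
  #.### -> #   bit 23 = 1  t=0,i=6
  #.##. -> .   bit 22 = 0  t=4,i=23
  #.#.# -> #   bit 21 = 1  t=0,i=2
  #.#.. -> #   bit 20 = 1  t=1,i=18
  #..## -> .   bit 19 = 0  t=1,i=10
  #..#. -> .   bit 18 = 0  t=0,i=17
  #...# -> #   bit 17 = 1  t=2,i=10
  #.... -> .   bit 16 = 0  t=0,i=10
  .#### -> #   bit 15 = 1  t=1,i=0
  .###. -> #   bit 14 = 1  t=0,i=7
  .##.# -> #   bit 13 = 1  t=1,i=12
  .##.. -> .   bit 12 = 0  t=2,i=8
  .#.## -> #   bit 11 = 1  t=0,i=5
  .#.#. -> #   bit 10 = 1  t=0,i=1
  .#..# -> #   bit 9 = 1  t=0,i=16
  .#... -> .   bit 8 = 0  t=0,i=19
  ..### -> #   bit 7 = 1  t=2,i=12
  ..##. -> .   bit 6 = 0  t=1,i=11
  ..#.# -> #   bit 5 = 1  t=0,i=0
  ..#.. -> #   bit 4 = 1  t=0,i=15
  ...## -> #   bit 3 = 1  t=2,i=6
  ...#. -> #   bit 2 = 1  t=0,i=14
  ....# -> .   bit 1 = 0  t=0,i=13
  ..... -> #   bit 0 = 1  t=0,i=11
  bits 01011100101100101110111010111101 = 1555230397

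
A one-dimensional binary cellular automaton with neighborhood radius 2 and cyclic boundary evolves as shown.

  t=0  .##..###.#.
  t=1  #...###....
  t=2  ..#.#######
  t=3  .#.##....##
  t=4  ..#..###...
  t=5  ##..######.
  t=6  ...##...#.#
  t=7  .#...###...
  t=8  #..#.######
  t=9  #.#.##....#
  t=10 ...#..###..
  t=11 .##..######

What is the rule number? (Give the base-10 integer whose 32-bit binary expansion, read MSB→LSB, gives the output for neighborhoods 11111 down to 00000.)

1502562438

  nb #####: next=.  (t=2,i=6, bit31=0)
  nb ####.: next=#  (t=2,i=9, bit30=1)
  nb ###.#: next=.  (t=0,i=7, bit29=0)
  nb ###..: next=#  (t=1,i=6, bit28=1)
  nb ##.##: next=#  (t=5,i=10, bit27=1)
  nb ##.#.: next=.  (t=0,i=8, bit26=0)
  nb ##..#: next=.  (t=0,i=3, bit25=0)
  nb ##...: next=#  (t=1,i=7, bit24=1)
  nb #.###: next=#  (t=2,i=4, bit23=1)
  nb #.##.: next=.  (t=3,i=3, bit22=0)
  nb #.#.#: next=.  (t=3,i=1, bit21=0)
  nb #.#..: next=.  (t=0,i=9, bit20=0)
  nb #..##: next=#  (t=0,i=0, bit19=1)
  nb #..#.: next=#  (t=2,i=1, bit18=1)
  nb #...#: next=#  (t=1,i=2, bit17=1)
  nb #....: next=#  (t=1,i=8, bit16=1)
  nb .####: next=.  (t=2,i=5, bit15=0)
  nb .###.: next=#  (t=0,i=6, bit14=1)
  nb .##.#: next=.  (t=3,i=10, bit13=0)
  nb .##..: next=.  (t=0,i=2, bit12=0)
  nb .#.##: next=#  (t=2,i=3, bit11=1)
  nb .#.#.: next=.  (t=6,i=9, bit10=0)
  nb .#..#: next=.  (t=0,i=10, bit9=0)
  nb .#...: next=.  (t=1,i=1, bit8=0)
  nb ..###: next=#  (t=0,i=5, bit7=1)
  nb ..##.: next=.  (t=0,i=1, bit6=0)
  nb ..#.#: next=.  (t=2,i=2, bit5=0)
  nb ..#..: next=.  (t=1,i=0, bit4=0)
  nb ...##: next=.  (t=1,i=3, bit3=0)
  nb ...#.: next=#  (t=1,i=10, bit2=1)
  nb ....#: next=#  (t=1,i=9, bit1=1)
  nb .....: next=.  (t=4,i=10, bit0=0)
  bits 01011001100011110100100010000110 = 1502562438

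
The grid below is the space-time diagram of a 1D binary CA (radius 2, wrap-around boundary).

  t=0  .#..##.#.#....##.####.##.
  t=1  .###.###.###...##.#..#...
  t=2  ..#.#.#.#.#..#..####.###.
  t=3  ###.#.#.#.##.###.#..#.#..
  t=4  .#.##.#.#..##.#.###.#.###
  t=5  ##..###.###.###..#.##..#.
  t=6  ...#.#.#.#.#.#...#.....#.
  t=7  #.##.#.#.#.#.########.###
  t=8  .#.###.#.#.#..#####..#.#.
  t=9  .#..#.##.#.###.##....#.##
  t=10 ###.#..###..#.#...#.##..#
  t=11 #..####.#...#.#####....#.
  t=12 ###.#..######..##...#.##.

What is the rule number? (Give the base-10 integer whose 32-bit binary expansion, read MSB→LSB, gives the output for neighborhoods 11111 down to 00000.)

2352735029

  nb #####: next=#  (t=7,i=15, bit31=1)
  nb ####.: next=.  (t=0,i=19, bit30=0)
  nb ###.#: next=.  (t=0,i=20, bit29=0)
  nb ###..: next=.  (t=1,i=11, bit28=0)
  nb ##.##: next=#  (t=0,i=16, bit27=1)
  nb ##.#.: next=#  (t=0,i=6, bit26=1)
  nb ##..#: next=.  (t=0,i=24, bit25=0)
  nb ##...: next=.  (t=1,i=12, bit24=0)
  nb #.###: next=.  (t=0,i=17, bit23=0)
  nb #.##.: next=.  (t=0,i=22, bit22=0)
  nb #.#.#: next=#  (t=0,i=7, bit21=1)
  nb #.#..: next=#  (t=0,i=9, bit20=1)
  nb #..##: next=#  (t=0,i=3, bit19=1)
  nb #..#.: next=.  (t=0,i=0, bit18=0)
  nb #...#: next=#  (t=1,i=13, bit17=1)
  nb #....: next=#  (t=0,i=11, bit16=1)
  nb .####: next=#  (t=0,i=18, bit15=1)
  nb .###.: next=#  (t=1,i=2, bit14=1)
  nb .##.#: next=#  (t=0,i=5, bit13=1)
  nb .##..: next=.  (t=0,i=23, bit12=0)
  nb .#.##: next=.  (t=3,i=9, bit11=0)
  nb .#.#.: next=.  (t=0,i=8, bit10=0)
  nb .#..#: next=#  (t=0,i=2, bit9=1)
  nb .#...: next=#  (t=0,i=10, bit8=1)
  nb ..###: next=.  (t=1,i=1, bit7=0)
  nb ..##.: next=.  (t=0,i=4, bit6=0)
  nb ..#.#: next=#  (t=2,i=2, bit5=1)
  nb ..#..: next=#  (t=0,i=1, bit4=1)
  nb ...##: next=.  (t=0,i=13, bit3=0)
  nb ...#.: next=#  (t=2,i=1, bit2=1)
  nb ....#: next=.  (t=0,i=12, bit1=0)
  nb .....: next=#  (t=6,i=20, bit0=1)
  bits 10001100001110111110001100110101 = 2352735029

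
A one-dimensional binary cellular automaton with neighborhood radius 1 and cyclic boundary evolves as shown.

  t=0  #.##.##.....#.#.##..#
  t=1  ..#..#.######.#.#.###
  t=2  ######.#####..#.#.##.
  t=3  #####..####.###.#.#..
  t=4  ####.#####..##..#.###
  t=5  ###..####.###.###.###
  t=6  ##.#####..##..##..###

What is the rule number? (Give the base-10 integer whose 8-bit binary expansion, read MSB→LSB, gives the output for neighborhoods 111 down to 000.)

  ### -> #   bit 7 = 1  t=1,i=8
  ##. -> .   bit 6 = 0  t=0,i=0
  #.# -> .   bit 5 = 0  t=0,i=1
  #.. -> #   bit 4 = 1  t=0,i=7
  .## -> #   bit 3 = 1  t=0,i=2
  .#. -> #   bit 2 = 1  t=0,i=12
  ..# -> #   bit 1 = 1  t=0,i=11
  ... -> #   bit 0 = 1  t=0,i=8
  bits 10011111 = 159

159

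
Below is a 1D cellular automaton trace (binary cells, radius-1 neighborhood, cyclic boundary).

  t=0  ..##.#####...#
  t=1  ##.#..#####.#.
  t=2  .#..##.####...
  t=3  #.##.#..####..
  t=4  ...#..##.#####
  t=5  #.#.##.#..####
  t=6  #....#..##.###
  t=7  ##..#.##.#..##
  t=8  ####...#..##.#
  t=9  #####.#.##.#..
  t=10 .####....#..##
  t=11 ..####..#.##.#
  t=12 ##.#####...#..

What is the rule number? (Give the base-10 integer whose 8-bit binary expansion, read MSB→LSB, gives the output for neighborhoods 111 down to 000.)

  nb ###: next=#  (t=0,i=6, bit7=1)
  nb ##.: next=#  (t=0,i=3, bit6=1)
  nb #.#: next=.  (t=0,i=4, bit5=0)
  nb #..: next=#  (t=0,i=0, bit4=1)
  nb .##: next=.  (t=0,i=2, bit3=0)
  nb .#.: next=.  (t=0,i=13, bit2=0)
  nb ..#: next=#  (t=0,i=1, bit1=1)
  nb ...: next=.  (t=0,i=11, bit0=0)
  bits 11010010 = 210

210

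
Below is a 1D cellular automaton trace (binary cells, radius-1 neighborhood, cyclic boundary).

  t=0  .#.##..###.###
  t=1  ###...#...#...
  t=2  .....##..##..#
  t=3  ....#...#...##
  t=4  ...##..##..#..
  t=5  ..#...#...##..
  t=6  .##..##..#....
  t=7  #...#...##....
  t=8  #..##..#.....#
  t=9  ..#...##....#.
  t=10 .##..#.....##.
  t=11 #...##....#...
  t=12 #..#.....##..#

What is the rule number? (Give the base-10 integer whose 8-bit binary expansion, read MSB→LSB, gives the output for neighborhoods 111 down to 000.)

  ### -> .   bit 7 = 0  t=0,i=8
  ##. -> .   bit 6 = 0  t=0,i=4
  #.# -> #   bit 5 = 1  t=0,i=0
  #.. -> .   bit 4 = 0  t=0,i=5
  .## -> .   bit 3 = 0  t=0,i=3
  .#. -> #   bit 2 = 1  t=0,i=1
  ..# -> #   bit 1 = 1  t=0,i=6
  ... -> .   bit 0 = 0  t=1,i=4
  bits 00100110 = 38

38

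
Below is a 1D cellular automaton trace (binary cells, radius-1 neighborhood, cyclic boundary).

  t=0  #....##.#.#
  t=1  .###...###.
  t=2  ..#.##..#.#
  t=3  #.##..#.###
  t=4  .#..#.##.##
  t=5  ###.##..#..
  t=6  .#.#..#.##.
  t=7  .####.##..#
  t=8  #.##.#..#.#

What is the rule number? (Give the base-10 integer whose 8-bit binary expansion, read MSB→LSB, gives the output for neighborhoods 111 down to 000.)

181

  [7] ### => #  t=1,i=2
  [6] ##. => .  t=0,i=0
  [5] #.# => #  t=0,i=7
  [4] #.. => #  t=0,i=1
  [3] .## => .  t=0,i=5
  [2] .#. => #  t=0,i=8
  [1] ..# => .  t=0,i=4
  [0] ... => #  t=0,i=2
  bits 10110101 = 181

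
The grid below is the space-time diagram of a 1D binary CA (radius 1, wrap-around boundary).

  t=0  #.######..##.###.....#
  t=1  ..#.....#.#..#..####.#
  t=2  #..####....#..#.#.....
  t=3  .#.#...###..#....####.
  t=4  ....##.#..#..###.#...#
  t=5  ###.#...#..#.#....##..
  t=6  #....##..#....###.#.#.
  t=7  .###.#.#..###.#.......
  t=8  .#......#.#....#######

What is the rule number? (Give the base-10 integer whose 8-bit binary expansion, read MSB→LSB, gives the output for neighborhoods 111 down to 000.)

25

  ###|.  b7=0 t=0,i=3
  ##.|.  b6=0 t=0,i=0
  #.#|.  b5=0 t=0,i=1
  #..|#  b4=1 t=0,i=8
  .##|#  b3=1 t=0,i=2
  .#.|.  b2=0 t=1,i=2
  ..#|.  b1=0 t=0,i=9
  ...|#  b0=1 t=0,i=17
  bits 00011001 = 25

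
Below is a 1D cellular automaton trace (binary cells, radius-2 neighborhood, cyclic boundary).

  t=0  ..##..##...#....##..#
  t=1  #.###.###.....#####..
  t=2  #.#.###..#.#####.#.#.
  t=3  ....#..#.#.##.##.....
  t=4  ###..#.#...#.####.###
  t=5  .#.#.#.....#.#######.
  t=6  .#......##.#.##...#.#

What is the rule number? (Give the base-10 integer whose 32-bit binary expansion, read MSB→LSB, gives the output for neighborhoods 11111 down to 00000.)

  ##### -> .   bit 31 = 0  t=1,i=16
  ####. -> #   bit 30 = 1  t=1,i=17
  ###.# -> #   bit 29 = 1  t=1,i=4
  ###.. -> .   bit 28 = 0  t=1,i=8
  ##.## -> #   bit 27 = 1  t=1,i=5
  ##.#. -> .   bit 26 = 0  t=2,i=16
  ##..# -> #   bit 25 = 1  t=0,i=4
  ##... -> #   bit 24 = 1  t=0,i=8
  #.### -> #   bit 23 = 1  t=1,i=2
  #.##. -> #   bit 22 = 1  t=3,i=11
  #.#.# -> .   bit 21 = 0  t=2,i=0
  #.#.. -> .   bit 20 = 0  t=4,i=7
  #..## -> .   bit 19 = 0  t=0,i=1
  #..#. -> .   bit 18 = 0  t=0,i=19
  #...# -> .   bit 17 = 0  t=0,i=9
  #.... -> .   bit 16 = 0  t=0,i=13
  .#### -> #   bit 15 = 1  t=1,i=15
  .###. -> .   bit 14 = 0  t=1,i=3
  .##.# -> .   bit 13 = 0  t=3,i=12
  .##.. -> #   bit 12 = 1  t=0,i=3
  .#.## -> .   bit 11 = 0  t=1,i=1
  .#.#. -> .   bit 10 = 0  t=2,i=1
  .#..# -> #   bit 9 = 1  t=0,i=0
  .#... -> .   bit 8 = 0  t=0,i=12
  ..### -> #   bit 7 = 1  t=1,i=14
  ..##. -> #   bit 6 = 1  t=0,i=2
  ..#.# -> #   bit 5 = 1  t=1,i=0
  ..#.. -> .   bit 4 = 0  t=0,i=11
  ...## -> #   bit 3 = 1  t=0,i=15
  ...#. -> .   bit 2 = 0  t=0,i=10
  ....# -> #   bit 1 = 1  t=0,i=14
  ..... -> #   bit 0 = 1  t=1,i=11
  bits 01101011110000001001001011101011 = 1807782635

1807782635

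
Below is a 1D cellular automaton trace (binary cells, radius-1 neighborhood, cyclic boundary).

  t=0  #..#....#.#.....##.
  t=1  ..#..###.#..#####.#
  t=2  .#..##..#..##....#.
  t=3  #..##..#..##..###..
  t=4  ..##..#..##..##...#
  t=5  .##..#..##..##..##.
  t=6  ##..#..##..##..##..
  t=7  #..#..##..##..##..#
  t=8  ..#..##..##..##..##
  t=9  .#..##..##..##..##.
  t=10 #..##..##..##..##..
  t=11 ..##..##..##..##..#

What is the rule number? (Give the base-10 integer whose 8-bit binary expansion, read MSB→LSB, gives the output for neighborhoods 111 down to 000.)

43

  ### -> .   bit 7 = 0  t=1,i=6
  ##. -> .   bit 6 = 0  t=0,i=17
  #.# -> #   bit 5 = 1  t=0,i=9
  #.. -> .   bit 4 = 0  t=0,i=1
  .## -> #   bit 3 = 1  t=0,i=16
  .#. -> .   bit 2 = 0  t=0,i=0
  ..# -> #   bit 1 = 1  t=0,i=2
  ... -> #   bit 0 = 1  t=0,i=5
  bits 00101011 = 43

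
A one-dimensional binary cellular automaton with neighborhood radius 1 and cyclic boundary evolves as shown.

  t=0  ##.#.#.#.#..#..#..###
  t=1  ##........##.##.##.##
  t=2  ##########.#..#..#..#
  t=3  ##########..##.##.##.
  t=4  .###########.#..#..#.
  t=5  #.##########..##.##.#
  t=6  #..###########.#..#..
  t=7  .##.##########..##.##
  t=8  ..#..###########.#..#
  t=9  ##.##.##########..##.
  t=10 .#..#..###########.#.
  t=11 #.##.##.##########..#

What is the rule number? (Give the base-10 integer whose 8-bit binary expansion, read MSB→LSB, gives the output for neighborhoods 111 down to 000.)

  [7] ### => #  t=0,i=0
  [6] ##. => #  t=0,i=1
  [5] #.# => .  t=0,i=2
  [4] #.. => #  t=0,i=10
  [3] .## => .  t=0,i=18
  [2] .#. => .  t=0,i=3
  [1] ..# => #  t=0,i=11
  [0] ... => #  t=1,i=3
  bits 11010011 = 211

211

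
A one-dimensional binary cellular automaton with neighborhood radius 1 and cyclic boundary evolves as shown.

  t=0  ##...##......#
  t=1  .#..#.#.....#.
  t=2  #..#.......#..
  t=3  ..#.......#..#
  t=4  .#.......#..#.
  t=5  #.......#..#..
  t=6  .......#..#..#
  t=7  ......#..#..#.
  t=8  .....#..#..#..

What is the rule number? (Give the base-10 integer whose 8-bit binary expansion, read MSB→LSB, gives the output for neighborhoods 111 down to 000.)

  ###|.  b7=0 t=0,i=0
  ##.|#  b6=1 t=0,i=1
  #.#|.  b5=0 t=1,i=5
  #..|.  b4=0 t=0,i=2
  .##|.  b3=0 t=0,i=5
  .#.|.  b2=0 t=1,i=1
  ..#|#  b1=1 t=0,i=4
  ...|.  b0=0 t=0,i=3
  bits 01000010 = 66

66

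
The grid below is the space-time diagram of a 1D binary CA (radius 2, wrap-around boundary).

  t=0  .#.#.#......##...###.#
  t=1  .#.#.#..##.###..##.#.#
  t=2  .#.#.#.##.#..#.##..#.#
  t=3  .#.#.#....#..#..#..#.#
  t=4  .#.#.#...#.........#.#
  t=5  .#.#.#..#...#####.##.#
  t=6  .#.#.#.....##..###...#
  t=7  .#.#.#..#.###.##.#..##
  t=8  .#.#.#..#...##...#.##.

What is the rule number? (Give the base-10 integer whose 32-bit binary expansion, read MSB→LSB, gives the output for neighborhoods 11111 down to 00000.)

2016940269

  [31] ##### => .  t=5,i=14
  [30] ####. => #  t=5,i=15
  [29] ###.# => #  t=0,i=19
  [28] ###.. => #  t=1,i=13
  [27] ##.## => #  t=1,i=10
  [26] ##.#. => .  t=0,i=20
  [25] ##..# => .  t=1,i=14
  [24] ##... => .  t=0,i=14
  [23] #.### => .  t=1,i=11
  [22] #.##. => .  t=2,i=7
  [21] #.#.# => #  t=0,i=1
  [20] #.#.. => #  t=0,i=5
  [19] #..## => #  t=1,i=7
  [18] #..#. => .  t=2,i=12
  [17] #...# => .  t=0,i=15
  [16] #.... => .  t=0,i=7
  [15] .#### => .  t=5,i=13
  [14] .###. => .  t=0,i=18
  [13] .##.# => .  t=1,i=9
  [12] .##.. => #  t=0,i=13
  [11] .#.## => .  t=2,i=6
  [10] .#.#. => .  t=0,i=0
  [9] .#..# => .  t=1,i=6
  [8] .#... => .  t=0,i=6
  [7] ..### => #  t=0,i=17
  [6] ..##. => #  t=0,i=12
  [5] ..#.# => #  t=2,i=13
  [4] ..#.. => .  t=3,i=10
  [3] ...## => #  t=0,i=11
  [2] ...#. => #  t=3,i=9
  [1] ....# => .  t=0,i=10
  [0] ..... => #  t=0,i=8
  bits 01111000001110000001000011101101 = 2016940269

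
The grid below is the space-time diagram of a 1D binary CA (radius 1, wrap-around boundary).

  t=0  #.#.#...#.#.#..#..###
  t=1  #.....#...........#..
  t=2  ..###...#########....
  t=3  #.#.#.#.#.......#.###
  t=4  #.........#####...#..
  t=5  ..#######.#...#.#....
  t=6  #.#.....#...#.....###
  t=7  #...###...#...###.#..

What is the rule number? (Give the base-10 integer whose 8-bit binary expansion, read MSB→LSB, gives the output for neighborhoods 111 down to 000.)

73

  nb ###: next=.  (t=0,i=19, bit7=0)
  nb ##.: next=#  (t=0,i=0, bit6=1)
  nb #.#: next=.  (t=0,i=1, bit5=0)
  nb #..: next=.  (t=0,i=5, bit4=0)
  nb .##: next=#  (t=0,i=18, bit3=1)
  nb .#.: next=.  (t=0,i=2, bit2=0)
  nb ..#: next=.  (t=0,i=7, bit1=0)
  nb ...: next=#  (t=0,i=6, bit0=1)
  bits 01001001 = 73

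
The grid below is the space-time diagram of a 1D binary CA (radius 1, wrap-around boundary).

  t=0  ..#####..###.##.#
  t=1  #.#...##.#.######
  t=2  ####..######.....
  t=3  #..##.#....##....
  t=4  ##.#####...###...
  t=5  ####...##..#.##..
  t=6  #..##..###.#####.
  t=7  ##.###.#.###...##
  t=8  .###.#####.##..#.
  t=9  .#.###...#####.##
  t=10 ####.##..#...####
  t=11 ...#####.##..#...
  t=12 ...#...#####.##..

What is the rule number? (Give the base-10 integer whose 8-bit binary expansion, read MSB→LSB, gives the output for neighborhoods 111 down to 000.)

124

  [7] ### => .  t=0,i=3
  [6] ##. => #  t=0,i=6
  [5] #.# => #  t=0,i=12
  [4] #.. => #  t=0,i=0
  [3] .## => #  t=0,i=2
  [2] .#. => #  t=0,i=16
  [1] ..# => .  t=0,i=1
  [0] ... => .  t=1,i=4
  bits 01111100 = 124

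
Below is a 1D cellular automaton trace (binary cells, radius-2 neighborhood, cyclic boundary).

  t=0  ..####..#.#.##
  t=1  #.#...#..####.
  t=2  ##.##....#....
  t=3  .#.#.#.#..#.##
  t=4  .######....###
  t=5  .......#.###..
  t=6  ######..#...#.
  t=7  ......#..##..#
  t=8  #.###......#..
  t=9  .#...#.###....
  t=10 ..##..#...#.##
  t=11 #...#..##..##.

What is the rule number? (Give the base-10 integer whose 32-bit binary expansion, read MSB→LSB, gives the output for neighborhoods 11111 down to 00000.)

56765835

  ##### -> .   bit 31 = 0  t=4,i=3
  ####. -> .   bit 30 = 0  t=0,i=4
  ###.# -> .   bit 29 = 0  t=1,i=12
  ###.. -> .   bit 28 = 0  t=0,i=5
  ##.## -> .   bit 27 = 0  t=2,i=2
  ##.#. -> .   bit 26 = 0  t=1,i=13
  ##..# -> #   bit 25 = 1  t=0,i=0
  ##... -> #   bit 24 = 1  t=2,i=5
  #.### -> .   bit 23 = 0  t=4,i=1
  #.##. -> #   bit 22 = 1  t=0,i=12
  #.#.# -> #   bit 21 = 1  t=0,i=10
  #.#.. -> .   bit 20 = 0  t=1,i=2
  #..## -> .   bit 19 = 0  t=0,i=1
  #..#. -> .   bit 18 = 0  t=0,i=7
  #...# -> #   bit 17 = 1  t=1,i=4
  #.... -> .   bit 16 = 0  t=2,i=6
  .#### -> .   bit 15 = 0  t=0,i=3
  .###. -> .   bit 14 = 0  t=4,i=12
  .##.# -> #   bit 13 = 1  t=2,i=1
  .##.. -> .   bit 12 = 0  t=0,i=13
  .#.## -> #   bit 11 = 1  t=0,i=11
  .#.#. -> #   bit 10 = 1  t=0,i=9
  .#..# -> .   bit 9 = 0  t=1,i=7
  .#... -> #   bit 8 = 1  t=1,i=3
  ..### -> #   bit 7 = 1  t=0,i=2
  ..##. -> .   bit 6 = 0  t=2,i=0
  ..#.# -> .   bit 5 = 0  t=0,i=8
  ..#.. -> .   bit 4 = 0  t=1,i=6
  ...## -> #   bit 3 = 1  t=2,i=13
  ...#. -> .   bit 2 = 0  t=1,i=5
  ....# -> #   bit 1 = 1  t=2,i=7
  ..... -> #   bit 0 = 1  t=5,i=0
  bits 00000011011000100010110110001011 = 56765835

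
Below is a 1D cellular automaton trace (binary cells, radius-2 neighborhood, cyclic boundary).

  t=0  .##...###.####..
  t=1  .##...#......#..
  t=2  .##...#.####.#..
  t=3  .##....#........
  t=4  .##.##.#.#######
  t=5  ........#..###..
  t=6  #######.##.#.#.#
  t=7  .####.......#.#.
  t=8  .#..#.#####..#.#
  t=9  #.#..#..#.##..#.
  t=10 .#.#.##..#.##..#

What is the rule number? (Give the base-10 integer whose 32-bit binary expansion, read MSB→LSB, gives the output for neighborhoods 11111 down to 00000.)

  [31] ##### => #  t=4,i=11
  [30] ####. => .  t=0,i=12
  [29] ###.# => .  t=0,i=8
  [28] ###.. => #  t=0,i=13
  [27] ##.## => .  t=0,i=9
  [26] ##.#. => .  t=2,i=12
  [25] ##..# => #  t=8,i=11
  [24] ##... => .  t=0,i=3
  [23] #.### => .  t=0,i=10
  [22] #.##. => .  t=4,i=1
  [21] #.#.# => .  t=4,i=7
  [20] #.#.. => .  t=2,i=13
  [19] #..## => .  t=5,i=10
  [18] #..#. => .  t=8,i=3
  [17] #...# => .  t=0,i=4
  [16] #.... => #  t=1,i=8
  [15] .#### => .  t=0,i=11
  [14] .###. => .  t=0,i=7
  [13] .##.# => .  t=4,i=2
  [12] .##.. => #  t=0,i=2
  [11] .#.## => #  t=2,i=7
  [10] .#.#. => #  t=6,i=12
  [9] .#..# => #  t=5,i=9
  [8] .#... => .  t=1,i=7
  [7] ..### => #  t=0,i=6
  [6] ..##. => #  t=0,i=1
  [5] ..#.# => .  t=2,i=6
  [4] ..#.. => #  t=1,i=6
  [3] ...## => .  t=0,i=0
  [2] ...#. => .  t=1,i=5
  [1] ....# => #  t=1,i=11
  [0] ..... => #  t=1,i=9
  bits 10010010000000010001111011010011 = 2449546963

2449546963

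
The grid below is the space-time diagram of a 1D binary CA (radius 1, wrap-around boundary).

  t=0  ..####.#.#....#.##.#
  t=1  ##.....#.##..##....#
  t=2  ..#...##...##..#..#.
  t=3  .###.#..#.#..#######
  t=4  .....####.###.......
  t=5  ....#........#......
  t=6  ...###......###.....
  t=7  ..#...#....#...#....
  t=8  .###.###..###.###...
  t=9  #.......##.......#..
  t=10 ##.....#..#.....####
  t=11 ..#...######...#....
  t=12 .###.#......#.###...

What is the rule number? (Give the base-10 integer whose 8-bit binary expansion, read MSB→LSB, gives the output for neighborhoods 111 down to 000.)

22

  [7] ### => .  t=0,i=3
  [6] ##. => .  t=0,i=5
  [5] #.# => .  t=0,i=6
  [4] #.. => #  t=0,i=0
  [3] .## => .  t=0,i=2
  [2] .#. => #  t=0,i=7
  [1] ..# => #  t=0,i=1
  [0] ... => .  t=0,i=11
  bits 00010110 = 22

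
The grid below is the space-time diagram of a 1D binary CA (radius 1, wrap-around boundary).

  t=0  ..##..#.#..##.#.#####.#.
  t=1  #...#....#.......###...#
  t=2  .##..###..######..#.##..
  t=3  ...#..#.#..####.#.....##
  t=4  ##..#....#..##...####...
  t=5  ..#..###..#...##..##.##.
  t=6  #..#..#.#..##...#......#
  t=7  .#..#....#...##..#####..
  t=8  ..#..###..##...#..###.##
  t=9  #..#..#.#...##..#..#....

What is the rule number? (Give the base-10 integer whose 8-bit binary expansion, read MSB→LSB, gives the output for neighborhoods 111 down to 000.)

145

  ### -> #   bit 7 = 1  t=0,i=17
  ##. -> .   bit 6 = 0  t=0,i=3
  #.# -> .   bit 5 = 0  t=0,i=7
  #.. -> #   bit 4 = 1  t=0,i=4
  .## -> .   bit 3 = 0  t=0,i=2
  .#. -> .   bit 2 = 0  t=0,i=6
  ..# -> .   bit 1 = 0  t=0,i=1
  ... -> #   bit 0 = 1  t=0,i=0
  bits 10010001 = 145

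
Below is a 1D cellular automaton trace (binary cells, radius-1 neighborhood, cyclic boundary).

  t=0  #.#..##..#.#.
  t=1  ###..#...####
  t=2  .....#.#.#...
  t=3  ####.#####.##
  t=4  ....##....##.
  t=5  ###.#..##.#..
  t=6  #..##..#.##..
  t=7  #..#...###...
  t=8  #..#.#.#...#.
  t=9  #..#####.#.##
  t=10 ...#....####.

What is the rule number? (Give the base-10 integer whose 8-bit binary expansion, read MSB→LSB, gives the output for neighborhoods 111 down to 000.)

  ### -> .   bit 7 = 0  t=1,i=0
  ##. -> .   bit 6 = 0  t=0,i=6
  #.# -> #   bit 5 = 1  t=0,i=1
  #.. -> .   bit 4 = 0  t=0,i=3
  .## -> #   bit 3 = 1  t=0,i=5
  .#. -> #   bit 2 = 1  t=0,i=0
  ..# -> .   bit 1 = 0  t=0,i=4
  ... -> #   bit 0 = 1  t=1,i=7
  bits 00101101 = 45

45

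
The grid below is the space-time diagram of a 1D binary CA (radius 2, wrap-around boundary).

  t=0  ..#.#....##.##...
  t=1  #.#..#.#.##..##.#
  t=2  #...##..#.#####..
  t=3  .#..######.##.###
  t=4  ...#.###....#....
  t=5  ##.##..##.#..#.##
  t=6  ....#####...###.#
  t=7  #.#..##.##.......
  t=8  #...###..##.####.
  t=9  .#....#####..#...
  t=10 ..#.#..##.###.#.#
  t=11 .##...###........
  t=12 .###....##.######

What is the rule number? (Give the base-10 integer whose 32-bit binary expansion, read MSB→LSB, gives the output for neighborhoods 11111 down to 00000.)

  [31] ##### => #  t=2,i=12
  [30] ####. => .  t=2,i=13
  [29] ###.# => .  t=3,i=9
  [28] ###.. => #  t=2,i=14
  [27] ##.## => .  t=0,i=11
  [26] ##.#. => .  t=1,i=1
  [25] ##..# => #  t=1,i=11
  [24] ##... => #  t=0,i=14
  [23] #.### => .  t=2,i=10
  [22] #.##. => .  t=0,i=12
  [21] #.#.# => .  t=1,i=7
  [20] #.#.. => .  t=0,i=4
  [19] #..## => #  t=1,i=12
  [18] #..#. => #  t=1,i=4
  [17] #...# => .  t=2,i=2
  [16] #.... => .  t=0,i=6
  [15] .#### => #  t=2,i=11
  [14] .###. => .  t=3,i=15
  [13] .##.# => #  t=0,i=10
  [12] .##.. => #  t=0,i=13
  [11] .#.## => #  t=1,i=8
  [10] .#.#. => .  t=0,i=3
  [9] .#..# => .  t=1,i=3
  [8] .#... => #  t=0,i=5
  [7] ..### => .  t=3,i=4
  [6] ..##. => #  t=0,i=9
  [5] ..#.# => #  t=0,i=2
  [4] ..#.. => .  t=2,i=0
  [3] ...## => .  t=0,i=8
  [2] ...#. => .  t=0,i=1
  [1] ....# => #  t=0,i=0
  [0] ..... => #  t=0,i=16
  bits 10010011000011001011100101100011 = 2467084643

2467084643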